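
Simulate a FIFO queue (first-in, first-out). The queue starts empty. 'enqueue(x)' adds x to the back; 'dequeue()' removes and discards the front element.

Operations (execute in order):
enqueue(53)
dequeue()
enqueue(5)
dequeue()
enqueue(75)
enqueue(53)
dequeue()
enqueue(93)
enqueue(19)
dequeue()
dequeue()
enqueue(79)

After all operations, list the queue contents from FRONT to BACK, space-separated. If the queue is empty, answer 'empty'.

enqueue(53): [53]
dequeue(): []
enqueue(5): [5]
dequeue(): []
enqueue(75): [75]
enqueue(53): [75, 53]
dequeue(): [53]
enqueue(93): [53, 93]
enqueue(19): [53, 93, 19]
dequeue(): [93, 19]
dequeue(): [19]
enqueue(79): [19, 79]

Answer: 19 79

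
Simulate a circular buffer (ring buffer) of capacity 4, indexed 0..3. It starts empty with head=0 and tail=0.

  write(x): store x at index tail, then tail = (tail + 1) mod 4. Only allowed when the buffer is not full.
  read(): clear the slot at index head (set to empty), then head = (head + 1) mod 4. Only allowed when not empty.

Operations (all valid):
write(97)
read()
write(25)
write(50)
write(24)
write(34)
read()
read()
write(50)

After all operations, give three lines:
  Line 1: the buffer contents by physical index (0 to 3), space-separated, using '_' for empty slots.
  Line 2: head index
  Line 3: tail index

Answer: 34 50 _ 24
3
2

Derivation:
write(97): buf=[97 _ _ _], head=0, tail=1, size=1
read(): buf=[_ _ _ _], head=1, tail=1, size=0
write(25): buf=[_ 25 _ _], head=1, tail=2, size=1
write(50): buf=[_ 25 50 _], head=1, tail=3, size=2
write(24): buf=[_ 25 50 24], head=1, tail=0, size=3
write(34): buf=[34 25 50 24], head=1, tail=1, size=4
read(): buf=[34 _ 50 24], head=2, tail=1, size=3
read(): buf=[34 _ _ 24], head=3, tail=1, size=2
write(50): buf=[34 50 _ 24], head=3, tail=2, size=3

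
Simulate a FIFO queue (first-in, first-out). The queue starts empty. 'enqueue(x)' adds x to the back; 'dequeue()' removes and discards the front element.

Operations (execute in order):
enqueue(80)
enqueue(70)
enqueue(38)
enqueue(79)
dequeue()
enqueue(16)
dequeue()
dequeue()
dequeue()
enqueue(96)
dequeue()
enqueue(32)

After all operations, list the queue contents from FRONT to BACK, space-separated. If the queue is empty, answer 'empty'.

Answer: 96 32

Derivation:
enqueue(80): [80]
enqueue(70): [80, 70]
enqueue(38): [80, 70, 38]
enqueue(79): [80, 70, 38, 79]
dequeue(): [70, 38, 79]
enqueue(16): [70, 38, 79, 16]
dequeue(): [38, 79, 16]
dequeue(): [79, 16]
dequeue(): [16]
enqueue(96): [16, 96]
dequeue(): [96]
enqueue(32): [96, 32]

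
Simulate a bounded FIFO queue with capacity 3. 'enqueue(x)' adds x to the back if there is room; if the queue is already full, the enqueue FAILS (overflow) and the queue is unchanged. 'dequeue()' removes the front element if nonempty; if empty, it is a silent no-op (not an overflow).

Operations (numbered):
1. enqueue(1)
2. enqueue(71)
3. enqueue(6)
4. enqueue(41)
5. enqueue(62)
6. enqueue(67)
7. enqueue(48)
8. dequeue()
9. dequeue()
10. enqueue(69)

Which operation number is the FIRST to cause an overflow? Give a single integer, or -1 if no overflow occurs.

Answer: 4

Derivation:
1. enqueue(1): size=1
2. enqueue(71): size=2
3. enqueue(6): size=3
4. enqueue(41): size=3=cap → OVERFLOW (fail)
5. enqueue(62): size=3=cap → OVERFLOW (fail)
6. enqueue(67): size=3=cap → OVERFLOW (fail)
7. enqueue(48): size=3=cap → OVERFLOW (fail)
8. dequeue(): size=2
9. dequeue(): size=1
10. enqueue(69): size=2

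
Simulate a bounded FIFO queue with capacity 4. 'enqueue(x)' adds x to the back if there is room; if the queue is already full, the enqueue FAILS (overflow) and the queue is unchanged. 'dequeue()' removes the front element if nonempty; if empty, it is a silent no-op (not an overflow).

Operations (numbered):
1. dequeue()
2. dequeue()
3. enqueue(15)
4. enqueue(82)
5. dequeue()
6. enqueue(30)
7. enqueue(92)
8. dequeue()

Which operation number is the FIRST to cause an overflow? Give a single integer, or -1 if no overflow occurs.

1. dequeue(): empty, no-op, size=0
2. dequeue(): empty, no-op, size=0
3. enqueue(15): size=1
4. enqueue(82): size=2
5. dequeue(): size=1
6. enqueue(30): size=2
7. enqueue(92): size=3
8. dequeue(): size=2

Answer: -1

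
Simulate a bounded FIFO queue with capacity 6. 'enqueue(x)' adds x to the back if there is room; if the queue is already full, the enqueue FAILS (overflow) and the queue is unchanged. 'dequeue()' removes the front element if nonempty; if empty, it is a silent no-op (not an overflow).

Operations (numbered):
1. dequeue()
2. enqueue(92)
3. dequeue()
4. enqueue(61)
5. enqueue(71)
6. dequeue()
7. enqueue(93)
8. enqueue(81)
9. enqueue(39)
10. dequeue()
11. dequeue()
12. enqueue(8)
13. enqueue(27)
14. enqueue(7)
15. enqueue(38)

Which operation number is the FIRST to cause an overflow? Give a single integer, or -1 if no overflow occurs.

Answer: -1

Derivation:
1. dequeue(): empty, no-op, size=0
2. enqueue(92): size=1
3. dequeue(): size=0
4. enqueue(61): size=1
5. enqueue(71): size=2
6. dequeue(): size=1
7. enqueue(93): size=2
8. enqueue(81): size=3
9. enqueue(39): size=4
10. dequeue(): size=3
11. dequeue(): size=2
12. enqueue(8): size=3
13. enqueue(27): size=4
14. enqueue(7): size=5
15. enqueue(38): size=6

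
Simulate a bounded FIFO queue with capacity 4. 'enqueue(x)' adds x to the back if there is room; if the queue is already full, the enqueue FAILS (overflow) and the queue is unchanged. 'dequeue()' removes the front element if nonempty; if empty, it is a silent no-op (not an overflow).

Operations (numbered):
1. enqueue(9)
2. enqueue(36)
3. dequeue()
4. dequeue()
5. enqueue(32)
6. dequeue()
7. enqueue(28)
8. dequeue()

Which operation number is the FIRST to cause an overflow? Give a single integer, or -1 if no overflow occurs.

Answer: -1

Derivation:
1. enqueue(9): size=1
2. enqueue(36): size=2
3. dequeue(): size=1
4. dequeue(): size=0
5. enqueue(32): size=1
6. dequeue(): size=0
7. enqueue(28): size=1
8. dequeue(): size=0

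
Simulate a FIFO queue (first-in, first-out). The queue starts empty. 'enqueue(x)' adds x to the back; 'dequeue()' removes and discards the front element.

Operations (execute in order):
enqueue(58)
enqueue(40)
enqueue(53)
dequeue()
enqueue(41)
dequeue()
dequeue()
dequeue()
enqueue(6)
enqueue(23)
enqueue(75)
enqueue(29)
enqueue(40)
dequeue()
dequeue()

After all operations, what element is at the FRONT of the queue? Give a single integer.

Answer: 75

Derivation:
enqueue(58): queue = [58]
enqueue(40): queue = [58, 40]
enqueue(53): queue = [58, 40, 53]
dequeue(): queue = [40, 53]
enqueue(41): queue = [40, 53, 41]
dequeue(): queue = [53, 41]
dequeue(): queue = [41]
dequeue(): queue = []
enqueue(6): queue = [6]
enqueue(23): queue = [6, 23]
enqueue(75): queue = [6, 23, 75]
enqueue(29): queue = [6, 23, 75, 29]
enqueue(40): queue = [6, 23, 75, 29, 40]
dequeue(): queue = [23, 75, 29, 40]
dequeue(): queue = [75, 29, 40]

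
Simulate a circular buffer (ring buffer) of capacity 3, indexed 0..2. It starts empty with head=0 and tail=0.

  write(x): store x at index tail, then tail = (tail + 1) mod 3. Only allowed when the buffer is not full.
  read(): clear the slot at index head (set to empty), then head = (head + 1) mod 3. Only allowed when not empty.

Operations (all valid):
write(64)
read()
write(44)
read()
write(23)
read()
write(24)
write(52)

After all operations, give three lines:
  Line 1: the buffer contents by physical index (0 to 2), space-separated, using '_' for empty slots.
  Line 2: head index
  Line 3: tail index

write(64): buf=[64 _ _], head=0, tail=1, size=1
read(): buf=[_ _ _], head=1, tail=1, size=0
write(44): buf=[_ 44 _], head=1, tail=2, size=1
read(): buf=[_ _ _], head=2, tail=2, size=0
write(23): buf=[_ _ 23], head=2, tail=0, size=1
read(): buf=[_ _ _], head=0, tail=0, size=0
write(24): buf=[24 _ _], head=0, tail=1, size=1
write(52): buf=[24 52 _], head=0, tail=2, size=2

Answer: 24 52 _
0
2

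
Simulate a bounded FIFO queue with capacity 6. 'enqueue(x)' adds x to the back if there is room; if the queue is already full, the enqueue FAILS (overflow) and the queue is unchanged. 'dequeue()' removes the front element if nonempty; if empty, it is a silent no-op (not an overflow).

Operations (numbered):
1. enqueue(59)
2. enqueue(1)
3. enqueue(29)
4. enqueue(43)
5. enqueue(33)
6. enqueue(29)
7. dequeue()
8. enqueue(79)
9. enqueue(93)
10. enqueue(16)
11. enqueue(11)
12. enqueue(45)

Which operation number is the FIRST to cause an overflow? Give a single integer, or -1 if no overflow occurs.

1. enqueue(59): size=1
2. enqueue(1): size=2
3. enqueue(29): size=3
4. enqueue(43): size=4
5. enqueue(33): size=5
6. enqueue(29): size=6
7. dequeue(): size=5
8. enqueue(79): size=6
9. enqueue(93): size=6=cap → OVERFLOW (fail)
10. enqueue(16): size=6=cap → OVERFLOW (fail)
11. enqueue(11): size=6=cap → OVERFLOW (fail)
12. enqueue(45): size=6=cap → OVERFLOW (fail)

Answer: 9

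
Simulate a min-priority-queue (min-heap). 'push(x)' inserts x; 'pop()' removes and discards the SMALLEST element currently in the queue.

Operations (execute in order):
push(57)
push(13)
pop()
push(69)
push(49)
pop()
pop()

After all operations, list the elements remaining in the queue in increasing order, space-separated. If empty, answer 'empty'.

push(57): heap contents = [57]
push(13): heap contents = [13, 57]
pop() → 13: heap contents = [57]
push(69): heap contents = [57, 69]
push(49): heap contents = [49, 57, 69]
pop() → 49: heap contents = [57, 69]
pop() → 57: heap contents = [69]

Answer: 69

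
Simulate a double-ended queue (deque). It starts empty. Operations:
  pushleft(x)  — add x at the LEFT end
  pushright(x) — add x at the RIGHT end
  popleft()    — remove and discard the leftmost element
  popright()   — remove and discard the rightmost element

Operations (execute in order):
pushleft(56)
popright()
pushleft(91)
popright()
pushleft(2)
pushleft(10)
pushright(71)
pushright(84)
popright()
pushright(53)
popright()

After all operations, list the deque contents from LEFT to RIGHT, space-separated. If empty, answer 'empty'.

Answer: 10 2 71

Derivation:
pushleft(56): [56]
popright(): []
pushleft(91): [91]
popright(): []
pushleft(2): [2]
pushleft(10): [10, 2]
pushright(71): [10, 2, 71]
pushright(84): [10, 2, 71, 84]
popright(): [10, 2, 71]
pushright(53): [10, 2, 71, 53]
popright(): [10, 2, 71]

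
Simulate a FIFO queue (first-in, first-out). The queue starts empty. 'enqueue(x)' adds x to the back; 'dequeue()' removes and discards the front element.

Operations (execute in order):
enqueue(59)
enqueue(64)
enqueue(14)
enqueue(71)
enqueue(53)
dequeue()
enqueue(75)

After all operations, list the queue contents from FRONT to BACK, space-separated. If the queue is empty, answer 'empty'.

enqueue(59): [59]
enqueue(64): [59, 64]
enqueue(14): [59, 64, 14]
enqueue(71): [59, 64, 14, 71]
enqueue(53): [59, 64, 14, 71, 53]
dequeue(): [64, 14, 71, 53]
enqueue(75): [64, 14, 71, 53, 75]

Answer: 64 14 71 53 75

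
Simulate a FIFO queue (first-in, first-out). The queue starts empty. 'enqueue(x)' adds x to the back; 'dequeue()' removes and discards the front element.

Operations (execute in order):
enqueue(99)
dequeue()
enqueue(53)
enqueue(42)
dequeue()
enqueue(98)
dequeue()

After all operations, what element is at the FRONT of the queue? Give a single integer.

enqueue(99): queue = [99]
dequeue(): queue = []
enqueue(53): queue = [53]
enqueue(42): queue = [53, 42]
dequeue(): queue = [42]
enqueue(98): queue = [42, 98]
dequeue(): queue = [98]

Answer: 98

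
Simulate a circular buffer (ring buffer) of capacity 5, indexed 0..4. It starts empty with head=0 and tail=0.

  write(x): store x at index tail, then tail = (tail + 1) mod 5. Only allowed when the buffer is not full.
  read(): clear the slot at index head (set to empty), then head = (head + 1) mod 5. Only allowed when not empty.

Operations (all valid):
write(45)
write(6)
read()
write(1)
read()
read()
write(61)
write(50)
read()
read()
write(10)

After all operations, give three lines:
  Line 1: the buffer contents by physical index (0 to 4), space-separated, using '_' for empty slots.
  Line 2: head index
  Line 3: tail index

Answer: 10 _ _ _ _
0
1

Derivation:
write(45): buf=[45 _ _ _ _], head=0, tail=1, size=1
write(6): buf=[45 6 _ _ _], head=0, tail=2, size=2
read(): buf=[_ 6 _ _ _], head=1, tail=2, size=1
write(1): buf=[_ 6 1 _ _], head=1, tail=3, size=2
read(): buf=[_ _ 1 _ _], head=2, tail=3, size=1
read(): buf=[_ _ _ _ _], head=3, tail=3, size=0
write(61): buf=[_ _ _ 61 _], head=3, tail=4, size=1
write(50): buf=[_ _ _ 61 50], head=3, tail=0, size=2
read(): buf=[_ _ _ _ 50], head=4, tail=0, size=1
read(): buf=[_ _ _ _ _], head=0, tail=0, size=0
write(10): buf=[10 _ _ _ _], head=0, tail=1, size=1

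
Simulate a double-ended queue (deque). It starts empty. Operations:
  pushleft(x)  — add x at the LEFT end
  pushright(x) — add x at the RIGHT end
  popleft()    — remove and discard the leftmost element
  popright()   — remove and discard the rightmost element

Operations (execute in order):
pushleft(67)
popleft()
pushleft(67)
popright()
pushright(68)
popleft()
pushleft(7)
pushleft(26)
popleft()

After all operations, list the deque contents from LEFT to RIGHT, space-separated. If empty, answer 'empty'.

pushleft(67): [67]
popleft(): []
pushleft(67): [67]
popright(): []
pushright(68): [68]
popleft(): []
pushleft(7): [7]
pushleft(26): [26, 7]
popleft(): [7]

Answer: 7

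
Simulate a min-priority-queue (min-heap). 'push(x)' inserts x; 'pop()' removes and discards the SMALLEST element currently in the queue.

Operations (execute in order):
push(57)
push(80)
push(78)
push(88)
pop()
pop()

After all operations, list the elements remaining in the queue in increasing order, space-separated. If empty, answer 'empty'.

push(57): heap contents = [57]
push(80): heap contents = [57, 80]
push(78): heap contents = [57, 78, 80]
push(88): heap contents = [57, 78, 80, 88]
pop() → 57: heap contents = [78, 80, 88]
pop() → 78: heap contents = [80, 88]

Answer: 80 88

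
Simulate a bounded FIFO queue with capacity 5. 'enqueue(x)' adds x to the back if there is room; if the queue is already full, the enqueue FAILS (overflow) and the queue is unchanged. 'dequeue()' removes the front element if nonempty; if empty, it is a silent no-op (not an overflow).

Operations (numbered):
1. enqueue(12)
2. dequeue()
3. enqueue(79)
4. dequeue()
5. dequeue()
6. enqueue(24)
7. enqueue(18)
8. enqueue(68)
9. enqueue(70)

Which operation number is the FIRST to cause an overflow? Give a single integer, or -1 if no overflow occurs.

1. enqueue(12): size=1
2. dequeue(): size=0
3. enqueue(79): size=1
4. dequeue(): size=0
5. dequeue(): empty, no-op, size=0
6. enqueue(24): size=1
7. enqueue(18): size=2
8. enqueue(68): size=3
9. enqueue(70): size=4

Answer: -1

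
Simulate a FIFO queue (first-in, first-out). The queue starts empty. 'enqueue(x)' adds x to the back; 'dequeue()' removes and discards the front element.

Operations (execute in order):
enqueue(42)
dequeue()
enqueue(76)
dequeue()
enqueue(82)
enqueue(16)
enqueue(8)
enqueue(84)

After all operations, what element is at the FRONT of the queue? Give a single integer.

Answer: 82

Derivation:
enqueue(42): queue = [42]
dequeue(): queue = []
enqueue(76): queue = [76]
dequeue(): queue = []
enqueue(82): queue = [82]
enqueue(16): queue = [82, 16]
enqueue(8): queue = [82, 16, 8]
enqueue(84): queue = [82, 16, 8, 84]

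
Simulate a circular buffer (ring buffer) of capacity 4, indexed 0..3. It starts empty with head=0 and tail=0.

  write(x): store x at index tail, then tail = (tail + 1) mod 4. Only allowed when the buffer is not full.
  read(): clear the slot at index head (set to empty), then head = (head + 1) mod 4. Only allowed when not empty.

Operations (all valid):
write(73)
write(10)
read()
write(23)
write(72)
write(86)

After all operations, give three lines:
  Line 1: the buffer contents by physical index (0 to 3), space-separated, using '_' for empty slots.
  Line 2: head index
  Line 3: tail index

write(73): buf=[73 _ _ _], head=0, tail=1, size=1
write(10): buf=[73 10 _ _], head=0, tail=2, size=2
read(): buf=[_ 10 _ _], head=1, tail=2, size=1
write(23): buf=[_ 10 23 _], head=1, tail=3, size=2
write(72): buf=[_ 10 23 72], head=1, tail=0, size=3
write(86): buf=[86 10 23 72], head=1, tail=1, size=4

Answer: 86 10 23 72
1
1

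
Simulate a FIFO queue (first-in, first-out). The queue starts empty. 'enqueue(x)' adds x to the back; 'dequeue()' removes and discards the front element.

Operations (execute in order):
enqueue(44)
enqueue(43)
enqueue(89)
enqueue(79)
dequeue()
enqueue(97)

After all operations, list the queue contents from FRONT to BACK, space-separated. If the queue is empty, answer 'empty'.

Answer: 43 89 79 97

Derivation:
enqueue(44): [44]
enqueue(43): [44, 43]
enqueue(89): [44, 43, 89]
enqueue(79): [44, 43, 89, 79]
dequeue(): [43, 89, 79]
enqueue(97): [43, 89, 79, 97]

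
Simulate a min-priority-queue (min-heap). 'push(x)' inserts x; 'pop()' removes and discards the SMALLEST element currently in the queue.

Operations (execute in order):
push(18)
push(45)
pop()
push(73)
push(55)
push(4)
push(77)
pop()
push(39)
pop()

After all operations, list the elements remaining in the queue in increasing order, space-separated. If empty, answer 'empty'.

push(18): heap contents = [18]
push(45): heap contents = [18, 45]
pop() → 18: heap contents = [45]
push(73): heap contents = [45, 73]
push(55): heap contents = [45, 55, 73]
push(4): heap contents = [4, 45, 55, 73]
push(77): heap contents = [4, 45, 55, 73, 77]
pop() → 4: heap contents = [45, 55, 73, 77]
push(39): heap contents = [39, 45, 55, 73, 77]
pop() → 39: heap contents = [45, 55, 73, 77]

Answer: 45 55 73 77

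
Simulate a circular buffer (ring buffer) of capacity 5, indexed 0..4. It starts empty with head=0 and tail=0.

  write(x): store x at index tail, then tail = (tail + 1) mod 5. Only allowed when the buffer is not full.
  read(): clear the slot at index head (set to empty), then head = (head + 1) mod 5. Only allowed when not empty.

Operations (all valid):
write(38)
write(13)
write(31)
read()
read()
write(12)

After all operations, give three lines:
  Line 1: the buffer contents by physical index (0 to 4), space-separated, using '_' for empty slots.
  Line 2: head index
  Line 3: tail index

Answer: _ _ 31 12 _
2
4

Derivation:
write(38): buf=[38 _ _ _ _], head=0, tail=1, size=1
write(13): buf=[38 13 _ _ _], head=0, tail=2, size=2
write(31): buf=[38 13 31 _ _], head=0, tail=3, size=3
read(): buf=[_ 13 31 _ _], head=1, tail=3, size=2
read(): buf=[_ _ 31 _ _], head=2, tail=3, size=1
write(12): buf=[_ _ 31 12 _], head=2, tail=4, size=2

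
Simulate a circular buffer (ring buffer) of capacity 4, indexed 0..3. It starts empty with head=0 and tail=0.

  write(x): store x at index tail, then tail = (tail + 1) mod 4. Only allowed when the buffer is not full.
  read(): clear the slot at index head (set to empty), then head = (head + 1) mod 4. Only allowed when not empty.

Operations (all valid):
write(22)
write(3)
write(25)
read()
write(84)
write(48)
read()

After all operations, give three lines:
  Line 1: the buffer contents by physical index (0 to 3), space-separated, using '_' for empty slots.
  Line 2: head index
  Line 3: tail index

write(22): buf=[22 _ _ _], head=0, tail=1, size=1
write(3): buf=[22 3 _ _], head=0, tail=2, size=2
write(25): buf=[22 3 25 _], head=0, tail=3, size=3
read(): buf=[_ 3 25 _], head=1, tail=3, size=2
write(84): buf=[_ 3 25 84], head=1, tail=0, size=3
write(48): buf=[48 3 25 84], head=1, tail=1, size=4
read(): buf=[48 _ 25 84], head=2, tail=1, size=3

Answer: 48 _ 25 84
2
1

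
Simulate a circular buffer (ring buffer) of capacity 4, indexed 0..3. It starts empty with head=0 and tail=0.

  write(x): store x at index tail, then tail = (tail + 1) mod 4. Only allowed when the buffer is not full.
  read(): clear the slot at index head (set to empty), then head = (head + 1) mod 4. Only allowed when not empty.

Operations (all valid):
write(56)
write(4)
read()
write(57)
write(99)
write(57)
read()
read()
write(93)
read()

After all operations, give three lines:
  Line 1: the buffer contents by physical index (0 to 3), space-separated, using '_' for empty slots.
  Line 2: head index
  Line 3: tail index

write(56): buf=[56 _ _ _], head=0, tail=1, size=1
write(4): buf=[56 4 _ _], head=0, tail=2, size=2
read(): buf=[_ 4 _ _], head=1, tail=2, size=1
write(57): buf=[_ 4 57 _], head=1, tail=3, size=2
write(99): buf=[_ 4 57 99], head=1, tail=0, size=3
write(57): buf=[57 4 57 99], head=1, tail=1, size=4
read(): buf=[57 _ 57 99], head=2, tail=1, size=3
read(): buf=[57 _ _ 99], head=3, tail=1, size=2
write(93): buf=[57 93 _ 99], head=3, tail=2, size=3
read(): buf=[57 93 _ _], head=0, tail=2, size=2

Answer: 57 93 _ _
0
2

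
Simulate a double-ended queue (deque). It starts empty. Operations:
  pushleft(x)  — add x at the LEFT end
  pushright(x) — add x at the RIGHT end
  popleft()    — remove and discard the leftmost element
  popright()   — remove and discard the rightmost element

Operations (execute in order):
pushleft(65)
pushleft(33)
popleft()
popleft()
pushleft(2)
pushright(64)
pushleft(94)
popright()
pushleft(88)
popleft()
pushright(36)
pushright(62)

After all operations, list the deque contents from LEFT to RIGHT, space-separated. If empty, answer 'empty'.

pushleft(65): [65]
pushleft(33): [33, 65]
popleft(): [65]
popleft(): []
pushleft(2): [2]
pushright(64): [2, 64]
pushleft(94): [94, 2, 64]
popright(): [94, 2]
pushleft(88): [88, 94, 2]
popleft(): [94, 2]
pushright(36): [94, 2, 36]
pushright(62): [94, 2, 36, 62]

Answer: 94 2 36 62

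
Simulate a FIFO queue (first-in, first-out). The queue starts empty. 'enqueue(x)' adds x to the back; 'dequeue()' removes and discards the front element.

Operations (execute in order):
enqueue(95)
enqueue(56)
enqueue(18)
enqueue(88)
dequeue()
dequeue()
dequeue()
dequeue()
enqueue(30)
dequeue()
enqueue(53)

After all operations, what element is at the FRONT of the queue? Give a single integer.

Answer: 53

Derivation:
enqueue(95): queue = [95]
enqueue(56): queue = [95, 56]
enqueue(18): queue = [95, 56, 18]
enqueue(88): queue = [95, 56, 18, 88]
dequeue(): queue = [56, 18, 88]
dequeue(): queue = [18, 88]
dequeue(): queue = [88]
dequeue(): queue = []
enqueue(30): queue = [30]
dequeue(): queue = []
enqueue(53): queue = [53]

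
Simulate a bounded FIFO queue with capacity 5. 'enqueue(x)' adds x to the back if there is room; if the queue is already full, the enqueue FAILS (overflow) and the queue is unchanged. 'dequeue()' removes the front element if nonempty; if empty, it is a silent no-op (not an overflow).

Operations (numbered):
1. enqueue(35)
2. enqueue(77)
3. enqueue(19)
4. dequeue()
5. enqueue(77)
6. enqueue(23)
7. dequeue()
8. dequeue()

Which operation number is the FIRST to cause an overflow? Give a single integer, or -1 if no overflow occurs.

Answer: -1

Derivation:
1. enqueue(35): size=1
2. enqueue(77): size=2
3. enqueue(19): size=3
4. dequeue(): size=2
5. enqueue(77): size=3
6. enqueue(23): size=4
7. dequeue(): size=3
8. dequeue(): size=2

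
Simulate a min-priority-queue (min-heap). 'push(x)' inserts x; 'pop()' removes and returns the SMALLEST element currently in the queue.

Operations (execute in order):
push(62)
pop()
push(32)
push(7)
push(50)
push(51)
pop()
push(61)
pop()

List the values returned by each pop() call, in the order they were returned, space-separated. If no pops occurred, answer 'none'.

Answer: 62 7 32

Derivation:
push(62): heap contents = [62]
pop() → 62: heap contents = []
push(32): heap contents = [32]
push(7): heap contents = [7, 32]
push(50): heap contents = [7, 32, 50]
push(51): heap contents = [7, 32, 50, 51]
pop() → 7: heap contents = [32, 50, 51]
push(61): heap contents = [32, 50, 51, 61]
pop() → 32: heap contents = [50, 51, 61]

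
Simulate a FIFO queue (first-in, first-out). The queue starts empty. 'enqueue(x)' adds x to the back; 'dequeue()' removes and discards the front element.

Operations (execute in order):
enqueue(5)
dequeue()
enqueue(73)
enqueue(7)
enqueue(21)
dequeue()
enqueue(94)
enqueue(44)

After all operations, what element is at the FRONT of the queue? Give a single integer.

enqueue(5): queue = [5]
dequeue(): queue = []
enqueue(73): queue = [73]
enqueue(7): queue = [73, 7]
enqueue(21): queue = [73, 7, 21]
dequeue(): queue = [7, 21]
enqueue(94): queue = [7, 21, 94]
enqueue(44): queue = [7, 21, 94, 44]

Answer: 7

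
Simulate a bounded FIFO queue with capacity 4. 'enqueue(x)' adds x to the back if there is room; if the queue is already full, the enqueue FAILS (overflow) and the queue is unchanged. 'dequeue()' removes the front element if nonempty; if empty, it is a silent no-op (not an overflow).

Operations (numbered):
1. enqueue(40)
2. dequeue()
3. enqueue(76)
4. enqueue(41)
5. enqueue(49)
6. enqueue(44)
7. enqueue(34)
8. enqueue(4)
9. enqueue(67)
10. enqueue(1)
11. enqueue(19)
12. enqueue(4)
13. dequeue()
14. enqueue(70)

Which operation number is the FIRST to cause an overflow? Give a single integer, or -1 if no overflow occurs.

Answer: 7

Derivation:
1. enqueue(40): size=1
2. dequeue(): size=0
3. enqueue(76): size=1
4. enqueue(41): size=2
5. enqueue(49): size=3
6. enqueue(44): size=4
7. enqueue(34): size=4=cap → OVERFLOW (fail)
8. enqueue(4): size=4=cap → OVERFLOW (fail)
9. enqueue(67): size=4=cap → OVERFLOW (fail)
10. enqueue(1): size=4=cap → OVERFLOW (fail)
11. enqueue(19): size=4=cap → OVERFLOW (fail)
12. enqueue(4): size=4=cap → OVERFLOW (fail)
13. dequeue(): size=3
14. enqueue(70): size=4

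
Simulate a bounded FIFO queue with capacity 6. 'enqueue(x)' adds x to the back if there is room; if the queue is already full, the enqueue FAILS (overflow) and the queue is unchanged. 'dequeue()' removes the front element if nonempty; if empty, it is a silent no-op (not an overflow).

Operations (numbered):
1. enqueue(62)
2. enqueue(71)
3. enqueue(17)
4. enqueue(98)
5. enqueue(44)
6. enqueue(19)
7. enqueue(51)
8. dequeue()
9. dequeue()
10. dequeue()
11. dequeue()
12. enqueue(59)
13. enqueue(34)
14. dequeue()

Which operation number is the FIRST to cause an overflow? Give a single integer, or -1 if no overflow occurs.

Answer: 7

Derivation:
1. enqueue(62): size=1
2. enqueue(71): size=2
3. enqueue(17): size=3
4. enqueue(98): size=4
5. enqueue(44): size=5
6. enqueue(19): size=6
7. enqueue(51): size=6=cap → OVERFLOW (fail)
8. dequeue(): size=5
9. dequeue(): size=4
10. dequeue(): size=3
11. dequeue(): size=2
12. enqueue(59): size=3
13. enqueue(34): size=4
14. dequeue(): size=3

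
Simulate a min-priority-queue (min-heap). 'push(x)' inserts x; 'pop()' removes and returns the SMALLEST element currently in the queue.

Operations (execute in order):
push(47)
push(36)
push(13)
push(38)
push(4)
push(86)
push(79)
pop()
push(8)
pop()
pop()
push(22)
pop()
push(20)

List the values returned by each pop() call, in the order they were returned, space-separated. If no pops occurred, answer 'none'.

push(47): heap contents = [47]
push(36): heap contents = [36, 47]
push(13): heap contents = [13, 36, 47]
push(38): heap contents = [13, 36, 38, 47]
push(4): heap contents = [4, 13, 36, 38, 47]
push(86): heap contents = [4, 13, 36, 38, 47, 86]
push(79): heap contents = [4, 13, 36, 38, 47, 79, 86]
pop() → 4: heap contents = [13, 36, 38, 47, 79, 86]
push(8): heap contents = [8, 13, 36, 38, 47, 79, 86]
pop() → 8: heap contents = [13, 36, 38, 47, 79, 86]
pop() → 13: heap contents = [36, 38, 47, 79, 86]
push(22): heap contents = [22, 36, 38, 47, 79, 86]
pop() → 22: heap contents = [36, 38, 47, 79, 86]
push(20): heap contents = [20, 36, 38, 47, 79, 86]

Answer: 4 8 13 22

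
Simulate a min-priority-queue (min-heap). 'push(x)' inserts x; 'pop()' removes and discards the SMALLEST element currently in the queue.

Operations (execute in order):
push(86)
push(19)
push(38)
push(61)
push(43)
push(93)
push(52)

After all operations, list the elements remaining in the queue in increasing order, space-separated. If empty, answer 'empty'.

push(86): heap contents = [86]
push(19): heap contents = [19, 86]
push(38): heap contents = [19, 38, 86]
push(61): heap contents = [19, 38, 61, 86]
push(43): heap contents = [19, 38, 43, 61, 86]
push(93): heap contents = [19, 38, 43, 61, 86, 93]
push(52): heap contents = [19, 38, 43, 52, 61, 86, 93]

Answer: 19 38 43 52 61 86 93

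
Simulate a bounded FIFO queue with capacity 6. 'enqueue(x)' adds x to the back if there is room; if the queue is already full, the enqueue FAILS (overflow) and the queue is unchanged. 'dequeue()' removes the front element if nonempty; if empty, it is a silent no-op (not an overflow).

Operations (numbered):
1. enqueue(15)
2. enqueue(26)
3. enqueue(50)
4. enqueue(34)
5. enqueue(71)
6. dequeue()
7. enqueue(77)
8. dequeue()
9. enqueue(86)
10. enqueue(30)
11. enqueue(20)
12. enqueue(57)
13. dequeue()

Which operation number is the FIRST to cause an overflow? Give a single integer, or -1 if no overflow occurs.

1. enqueue(15): size=1
2. enqueue(26): size=2
3. enqueue(50): size=3
4. enqueue(34): size=4
5. enqueue(71): size=5
6. dequeue(): size=4
7. enqueue(77): size=5
8. dequeue(): size=4
9. enqueue(86): size=5
10. enqueue(30): size=6
11. enqueue(20): size=6=cap → OVERFLOW (fail)
12. enqueue(57): size=6=cap → OVERFLOW (fail)
13. dequeue(): size=5

Answer: 11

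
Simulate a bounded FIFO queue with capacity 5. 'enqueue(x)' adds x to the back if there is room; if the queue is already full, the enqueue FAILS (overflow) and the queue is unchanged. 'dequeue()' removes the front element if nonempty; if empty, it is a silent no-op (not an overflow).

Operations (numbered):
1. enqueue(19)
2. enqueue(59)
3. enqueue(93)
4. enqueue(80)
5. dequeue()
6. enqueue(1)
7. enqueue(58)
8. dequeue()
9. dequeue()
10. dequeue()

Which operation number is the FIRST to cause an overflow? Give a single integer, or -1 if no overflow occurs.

Answer: -1

Derivation:
1. enqueue(19): size=1
2. enqueue(59): size=2
3. enqueue(93): size=3
4. enqueue(80): size=4
5. dequeue(): size=3
6. enqueue(1): size=4
7. enqueue(58): size=5
8. dequeue(): size=4
9. dequeue(): size=3
10. dequeue(): size=2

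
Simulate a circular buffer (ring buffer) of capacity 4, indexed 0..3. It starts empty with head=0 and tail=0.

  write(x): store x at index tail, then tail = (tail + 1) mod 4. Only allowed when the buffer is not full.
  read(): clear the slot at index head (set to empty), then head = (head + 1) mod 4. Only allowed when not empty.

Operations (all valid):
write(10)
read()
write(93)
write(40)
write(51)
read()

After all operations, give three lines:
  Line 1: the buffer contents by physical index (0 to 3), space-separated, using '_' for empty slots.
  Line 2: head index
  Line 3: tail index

write(10): buf=[10 _ _ _], head=0, tail=1, size=1
read(): buf=[_ _ _ _], head=1, tail=1, size=0
write(93): buf=[_ 93 _ _], head=1, tail=2, size=1
write(40): buf=[_ 93 40 _], head=1, tail=3, size=2
write(51): buf=[_ 93 40 51], head=1, tail=0, size=3
read(): buf=[_ _ 40 51], head=2, tail=0, size=2

Answer: _ _ 40 51
2
0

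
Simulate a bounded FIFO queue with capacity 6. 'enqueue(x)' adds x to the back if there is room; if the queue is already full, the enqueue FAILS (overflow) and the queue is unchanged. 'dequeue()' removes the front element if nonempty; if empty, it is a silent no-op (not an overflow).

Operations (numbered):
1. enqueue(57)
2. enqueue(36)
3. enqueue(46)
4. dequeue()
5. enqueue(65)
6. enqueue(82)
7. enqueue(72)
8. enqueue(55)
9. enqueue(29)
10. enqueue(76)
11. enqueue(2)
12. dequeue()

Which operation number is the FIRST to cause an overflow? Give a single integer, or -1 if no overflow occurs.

Answer: 9

Derivation:
1. enqueue(57): size=1
2. enqueue(36): size=2
3. enqueue(46): size=3
4. dequeue(): size=2
5. enqueue(65): size=3
6. enqueue(82): size=4
7. enqueue(72): size=5
8. enqueue(55): size=6
9. enqueue(29): size=6=cap → OVERFLOW (fail)
10. enqueue(76): size=6=cap → OVERFLOW (fail)
11. enqueue(2): size=6=cap → OVERFLOW (fail)
12. dequeue(): size=5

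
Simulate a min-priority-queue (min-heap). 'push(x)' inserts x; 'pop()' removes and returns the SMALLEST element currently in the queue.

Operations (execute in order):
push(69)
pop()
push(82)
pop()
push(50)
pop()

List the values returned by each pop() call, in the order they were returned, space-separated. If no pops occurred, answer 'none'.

Answer: 69 82 50

Derivation:
push(69): heap contents = [69]
pop() → 69: heap contents = []
push(82): heap contents = [82]
pop() → 82: heap contents = []
push(50): heap contents = [50]
pop() → 50: heap contents = []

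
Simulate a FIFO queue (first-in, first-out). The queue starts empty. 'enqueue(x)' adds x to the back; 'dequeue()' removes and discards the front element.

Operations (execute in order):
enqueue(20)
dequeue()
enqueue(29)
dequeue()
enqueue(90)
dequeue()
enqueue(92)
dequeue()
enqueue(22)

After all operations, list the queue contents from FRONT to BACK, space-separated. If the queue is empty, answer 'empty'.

enqueue(20): [20]
dequeue(): []
enqueue(29): [29]
dequeue(): []
enqueue(90): [90]
dequeue(): []
enqueue(92): [92]
dequeue(): []
enqueue(22): [22]

Answer: 22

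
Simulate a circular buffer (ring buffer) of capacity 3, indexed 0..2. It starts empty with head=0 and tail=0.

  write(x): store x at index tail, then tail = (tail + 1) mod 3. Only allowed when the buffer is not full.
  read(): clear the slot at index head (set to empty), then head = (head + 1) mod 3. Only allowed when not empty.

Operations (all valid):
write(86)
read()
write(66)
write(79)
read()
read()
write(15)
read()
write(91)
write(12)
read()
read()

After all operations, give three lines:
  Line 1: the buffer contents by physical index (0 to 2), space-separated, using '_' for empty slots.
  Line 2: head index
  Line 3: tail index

Answer: _ _ _
0
0

Derivation:
write(86): buf=[86 _ _], head=0, tail=1, size=1
read(): buf=[_ _ _], head=1, tail=1, size=0
write(66): buf=[_ 66 _], head=1, tail=2, size=1
write(79): buf=[_ 66 79], head=1, tail=0, size=2
read(): buf=[_ _ 79], head=2, tail=0, size=1
read(): buf=[_ _ _], head=0, tail=0, size=0
write(15): buf=[15 _ _], head=0, tail=1, size=1
read(): buf=[_ _ _], head=1, tail=1, size=0
write(91): buf=[_ 91 _], head=1, tail=2, size=1
write(12): buf=[_ 91 12], head=1, tail=0, size=2
read(): buf=[_ _ 12], head=2, tail=0, size=1
read(): buf=[_ _ _], head=0, tail=0, size=0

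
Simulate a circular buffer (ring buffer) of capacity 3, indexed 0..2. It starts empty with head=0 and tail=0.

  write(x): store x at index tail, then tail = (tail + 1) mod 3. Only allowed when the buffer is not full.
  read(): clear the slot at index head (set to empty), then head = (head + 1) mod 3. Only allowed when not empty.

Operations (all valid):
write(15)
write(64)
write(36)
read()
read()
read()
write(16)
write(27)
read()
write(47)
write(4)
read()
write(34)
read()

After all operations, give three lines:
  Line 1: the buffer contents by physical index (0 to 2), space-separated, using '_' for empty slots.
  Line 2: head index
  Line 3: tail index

Answer: 4 34 _
0
2

Derivation:
write(15): buf=[15 _ _], head=0, tail=1, size=1
write(64): buf=[15 64 _], head=0, tail=2, size=2
write(36): buf=[15 64 36], head=0, tail=0, size=3
read(): buf=[_ 64 36], head=1, tail=0, size=2
read(): buf=[_ _ 36], head=2, tail=0, size=1
read(): buf=[_ _ _], head=0, tail=0, size=0
write(16): buf=[16 _ _], head=0, tail=1, size=1
write(27): buf=[16 27 _], head=0, tail=2, size=2
read(): buf=[_ 27 _], head=1, tail=2, size=1
write(47): buf=[_ 27 47], head=1, tail=0, size=2
write(4): buf=[4 27 47], head=1, tail=1, size=3
read(): buf=[4 _ 47], head=2, tail=1, size=2
write(34): buf=[4 34 47], head=2, tail=2, size=3
read(): buf=[4 34 _], head=0, tail=2, size=2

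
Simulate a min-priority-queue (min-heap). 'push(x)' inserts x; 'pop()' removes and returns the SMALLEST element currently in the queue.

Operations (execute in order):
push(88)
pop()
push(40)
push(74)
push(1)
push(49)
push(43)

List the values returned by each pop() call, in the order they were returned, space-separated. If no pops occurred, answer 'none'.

push(88): heap contents = [88]
pop() → 88: heap contents = []
push(40): heap contents = [40]
push(74): heap contents = [40, 74]
push(1): heap contents = [1, 40, 74]
push(49): heap contents = [1, 40, 49, 74]
push(43): heap contents = [1, 40, 43, 49, 74]

Answer: 88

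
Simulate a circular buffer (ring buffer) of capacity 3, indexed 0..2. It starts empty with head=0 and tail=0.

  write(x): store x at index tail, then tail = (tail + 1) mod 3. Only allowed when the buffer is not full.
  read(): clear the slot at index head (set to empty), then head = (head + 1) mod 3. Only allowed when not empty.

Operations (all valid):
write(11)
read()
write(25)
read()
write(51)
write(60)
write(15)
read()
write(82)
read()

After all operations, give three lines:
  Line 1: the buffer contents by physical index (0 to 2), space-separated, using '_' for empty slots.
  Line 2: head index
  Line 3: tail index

Answer: _ 15 82
1
0

Derivation:
write(11): buf=[11 _ _], head=0, tail=1, size=1
read(): buf=[_ _ _], head=1, tail=1, size=0
write(25): buf=[_ 25 _], head=1, tail=2, size=1
read(): buf=[_ _ _], head=2, tail=2, size=0
write(51): buf=[_ _ 51], head=2, tail=0, size=1
write(60): buf=[60 _ 51], head=2, tail=1, size=2
write(15): buf=[60 15 51], head=2, tail=2, size=3
read(): buf=[60 15 _], head=0, tail=2, size=2
write(82): buf=[60 15 82], head=0, tail=0, size=3
read(): buf=[_ 15 82], head=1, tail=0, size=2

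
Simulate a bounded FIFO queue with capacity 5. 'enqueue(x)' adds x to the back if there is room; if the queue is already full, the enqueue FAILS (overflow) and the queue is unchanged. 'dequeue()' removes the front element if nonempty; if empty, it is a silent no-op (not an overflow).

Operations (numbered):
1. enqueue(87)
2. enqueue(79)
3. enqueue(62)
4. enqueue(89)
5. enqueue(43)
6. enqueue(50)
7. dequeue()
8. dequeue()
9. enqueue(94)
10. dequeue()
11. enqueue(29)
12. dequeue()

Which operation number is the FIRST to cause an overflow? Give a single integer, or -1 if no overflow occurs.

Answer: 6

Derivation:
1. enqueue(87): size=1
2. enqueue(79): size=2
3. enqueue(62): size=3
4. enqueue(89): size=4
5. enqueue(43): size=5
6. enqueue(50): size=5=cap → OVERFLOW (fail)
7. dequeue(): size=4
8. dequeue(): size=3
9. enqueue(94): size=4
10. dequeue(): size=3
11. enqueue(29): size=4
12. dequeue(): size=3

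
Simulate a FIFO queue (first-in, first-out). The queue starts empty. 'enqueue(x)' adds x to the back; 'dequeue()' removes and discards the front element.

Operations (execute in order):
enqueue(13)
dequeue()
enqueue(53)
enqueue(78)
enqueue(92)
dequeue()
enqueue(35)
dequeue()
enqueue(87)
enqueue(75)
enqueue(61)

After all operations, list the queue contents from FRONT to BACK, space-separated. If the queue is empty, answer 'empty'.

enqueue(13): [13]
dequeue(): []
enqueue(53): [53]
enqueue(78): [53, 78]
enqueue(92): [53, 78, 92]
dequeue(): [78, 92]
enqueue(35): [78, 92, 35]
dequeue(): [92, 35]
enqueue(87): [92, 35, 87]
enqueue(75): [92, 35, 87, 75]
enqueue(61): [92, 35, 87, 75, 61]

Answer: 92 35 87 75 61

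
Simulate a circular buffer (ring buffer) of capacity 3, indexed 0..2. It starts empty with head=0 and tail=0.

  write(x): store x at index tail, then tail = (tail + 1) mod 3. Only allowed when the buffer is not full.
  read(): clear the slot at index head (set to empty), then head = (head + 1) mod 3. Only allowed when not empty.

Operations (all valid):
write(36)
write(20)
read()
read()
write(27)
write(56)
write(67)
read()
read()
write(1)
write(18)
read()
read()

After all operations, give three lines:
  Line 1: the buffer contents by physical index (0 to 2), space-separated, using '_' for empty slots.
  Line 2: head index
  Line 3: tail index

write(36): buf=[36 _ _], head=0, tail=1, size=1
write(20): buf=[36 20 _], head=0, tail=2, size=2
read(): buf=[_ 20 _], head=1, tail=2, size=1
read(): buf=[_ _ _], head=2, tail=2, size=0
write(27): buf=[_ _ 27], head=2, tail=0, size=1
write(56): buf=[56 _ 27], head=2, tail=1, size=2
write(67): buf=[56 67 27], head=2, tail=2, size=3
read(): buf=[56 67 _], head=0, tail=2, size=2
read(): buf=[_ 67 _], head=1, tail=2, size=1
write(1): buf=[_ 67 1], head=1, tail=0, size=2
write(18): buf=[18 67 1], head=1, tail=1, size=3
read(): buf=[18 _ 1], head=2, tail=1, size=2
read(): buf=[18 _ _], head=0, tail=1, size=1

Answer: 18 _ _
0
1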